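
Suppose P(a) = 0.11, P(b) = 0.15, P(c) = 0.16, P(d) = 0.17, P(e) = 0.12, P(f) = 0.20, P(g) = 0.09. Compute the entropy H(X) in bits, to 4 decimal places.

H = −Σ pᵢ log₂ pᵢ.
−0.11·log₂(0.11) = 0.3503
−0.15·log₂(0.15) = 0.4105
−0.16·log₂(0.16) = 0.4230
−0.17·log₂(0.17) = 0.4346
−0.12·log₂(0.12) = 0.3671
−0.20·log₂(0.20) = 0.4644
−0.09·log₂(0.09) = 0.3127
Sum ≈ 2.7625 → 2.7625 bits.

2.7625 bits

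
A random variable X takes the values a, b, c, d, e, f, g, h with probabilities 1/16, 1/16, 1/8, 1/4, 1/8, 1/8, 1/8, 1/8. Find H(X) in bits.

2.875 bits

Each probability is a power of 1/2, so log₂(1/p) is an integer.
H = Σ p·log₂(1/p) = 1/16·4 + 1/16·4 + 1/8·3 + 1/4·2 + 1/8·3 + 1/8·3 + 1/8·3 + 1/8·3 = 2.875 bits.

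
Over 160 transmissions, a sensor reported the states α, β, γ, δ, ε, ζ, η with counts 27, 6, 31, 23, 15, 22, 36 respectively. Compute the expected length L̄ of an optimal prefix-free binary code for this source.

Probabilities are the counts divided by 160.
Repeatedly combine the two least-probable nodes; the expected code length is the sum of the merged weights.
merge 3/80 + 3/32 → 21/160
merge 21/160 + 11/80 → 43/160
merge 23/160 + 27/160 → 5/16
merge 31/160 + 9/40 → 67/160
merge 43/160 + 5/16 → 93/160
merge 67/160 + 93/160 → 1
L = 21/160 + 43/160 + 5/16 + 67/160 + 93/160 + 1 = 217/80 = 2.7125 bits/symbol.

2.7125 bits/symbol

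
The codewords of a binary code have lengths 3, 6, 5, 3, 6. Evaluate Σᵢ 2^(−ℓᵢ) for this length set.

With common denominator 2^6 = 64: Σ 2^(−ℓᵢ) = 8/64 + 1/64 + 2/64 + 8/64 + 1/64 = 20/64 = 0.3125.

0.3125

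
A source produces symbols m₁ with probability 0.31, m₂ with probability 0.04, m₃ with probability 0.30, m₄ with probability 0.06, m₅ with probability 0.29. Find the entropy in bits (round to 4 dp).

H = −Σ pᵢ log₂ pᵢ.
−0.31·log₂(0.31) = 0.5238
−0.04·log₂(0.04) = 0.1858
−0.30·log₂(0.30) = 0.5211
−0.06·log₂(0.06) = 0.2435
−0.29·log₂(0.29) = 0.5179
Sum ≈ 1.9921 → 1.9921 bits.

1.9921 bits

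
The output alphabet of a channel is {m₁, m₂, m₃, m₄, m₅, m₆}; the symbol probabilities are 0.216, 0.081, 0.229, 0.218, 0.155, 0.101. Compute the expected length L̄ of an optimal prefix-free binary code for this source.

Repeatedly combine the two least-probable nodes; the expected code length is the sum of the merged weights.
merge 81/1000 + 101/1000 → 91/500
merge 31/200 + 91/500 → 337/1000
merge 27/125 + 109/500 → 217/500
merge 229/1000 + 337/1000 → 283/500
merge 217/500 + 283/500 → 1
L = 91/500 + 337/1000 + 217/500 + 283/500 + 1 = 2519/1000 = 2.519 bits/symbol.

2.519 bits/symbol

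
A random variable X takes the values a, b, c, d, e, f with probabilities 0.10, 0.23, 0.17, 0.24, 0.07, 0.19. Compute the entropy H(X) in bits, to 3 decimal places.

2.472 bits

H = −Σ pᵢ log₂ pᵢ.
−0.10·log₂(0.10) = 0.3322
−0.23·log₂(0.23) = 0.4877
−0.17·log₂(0.17) = 0.4346
−0.24·log₂(0.24) = 0.4941
−0.07·log₂(0.07) = 0.2686
−0.19·log₂(0.19) = 0.4552
Sum ≈ 2.4724 → 2.472 bits.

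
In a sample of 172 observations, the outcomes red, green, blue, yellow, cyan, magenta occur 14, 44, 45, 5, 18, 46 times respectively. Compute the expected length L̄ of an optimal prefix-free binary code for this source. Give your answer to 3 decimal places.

2.326 bits/symbol

Probabilities are the counts divided by 172.
Repeatedly combine the two least-probable nodes; the expected code length is the sum of the merged weights.
merge 5/172 + 7/86 → 19/172
merge 9/86 + 19/172 → 37/172
merge 37/172 + 11/43 → 81/172
merge 45/172 + 23/86 → 91/172
merge 81/172 + 91/172 → 1
L = 19/172 + 37/172 + 81/172 + 91/172 + 1 = 100/43 ≈ 2.326 bits/symbol.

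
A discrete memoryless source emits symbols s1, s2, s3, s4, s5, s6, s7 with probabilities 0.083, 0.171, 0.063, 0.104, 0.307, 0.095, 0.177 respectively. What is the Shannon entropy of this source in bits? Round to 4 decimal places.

2.6124 bits

H = −Σ pᵢ log₂ pᵢ.
−0.083·log₂(0.083) = 0.2980
−0.171·log₂(0.171) = 0.4357
−0.063·log₂(0.063) = 0.2513
−0.104·log₂(0.104) = 0.3396
−0.307·log₂(0.307) = 0.5230
−0.095·log₂(0.095) = 0.3226
−0.177·log₂(0.177) = 0.4422
Sum ≈ 2.6124 → 2.6124 bits.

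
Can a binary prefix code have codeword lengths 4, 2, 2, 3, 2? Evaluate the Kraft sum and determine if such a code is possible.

0.9375; yes

With common denominator 2^4 = 16: Σ 2^(−ℓᵢ) = 1/16 + 4/16 + 4/16 + 2/16 + 4/16 = 15/16 = 0.9375.
Kraft's inequality requires Σ ≤ 1; here Σ = 0.9375 ≤ 1, so such a prefix code exists.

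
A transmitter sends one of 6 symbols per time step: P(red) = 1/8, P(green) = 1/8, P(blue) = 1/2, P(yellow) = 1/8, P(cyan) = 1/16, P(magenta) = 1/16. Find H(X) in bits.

Each probability is a power of 1/2, so log₂(1/p) is an integer.
H = Σ p·log₂(1/p) = 1/8·3 + 1/8·3 + 1/2·1 + 1/8·3 + 1/16·4 + 1/16·4 = 2.125 bits.

2.125 bits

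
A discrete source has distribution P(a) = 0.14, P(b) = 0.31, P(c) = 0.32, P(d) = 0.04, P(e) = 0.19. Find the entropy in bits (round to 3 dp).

H = −Σ pᵢ log₂ pᵢ.
−0.14·log₂(0.14) = 0.3971
−0.31·log₂(0.31) = 0.5238
−0.32·log₂(0.32) = 0.5260
−0.04·log₂(0.04) = 0.1858
−0.19·log₂(0.19) = 0.4552
Sum ≈ 2.0879 → 2.088 bits.

2.088 bits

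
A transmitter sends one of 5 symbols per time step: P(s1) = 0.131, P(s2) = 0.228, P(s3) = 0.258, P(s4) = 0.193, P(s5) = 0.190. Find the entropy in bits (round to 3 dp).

2.288 bits

H = −Σ pᵢ log₂ pᵢ.
−0.131·log₂(0.131) = 0.3841
−0.228·log₂(0.228) = 0.4863
−0.258·log₂(0.258) = 0.5043
−0.193·log₂(0.193) = 0.4581
−0.190·log₂(0.190) = 0.4552
Sum ≈ 2.2880 → 2.288 bits.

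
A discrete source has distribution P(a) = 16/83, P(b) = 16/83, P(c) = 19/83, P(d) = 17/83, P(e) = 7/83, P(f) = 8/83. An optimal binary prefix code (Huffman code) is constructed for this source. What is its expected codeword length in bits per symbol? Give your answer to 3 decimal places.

Repeatedly combine the two least-probable nodes; the expected code length is the sum of the merged weights.
merge 7/83 + 8/83 → 15/83
merge 15/83 + 16/83 → 31/83
merge 16/83 + 17/83 → 33/83
merge 19/83 + 31/83 → 50/83
merge 33/83 + 50/83 → 1
L = 15/83 + 31/83 + 33/83 + 50/83 + 1 = 212/83 ≈ 2.554 bits/symbol.

2.554 bits/symbol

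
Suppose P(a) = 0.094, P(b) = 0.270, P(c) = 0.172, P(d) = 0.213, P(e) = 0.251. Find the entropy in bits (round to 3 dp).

H = −Σ pᵢ log₂ pᵢ.
−0.094·log₂(0.094) = 0.3207
−0.270·log₂(0.270) = 0.5100
−0.172·log₂(0.172) = 0.4368
−0.213·log₂(0.213) = 0.4752
−0.251·log₂(0.251) = 0.5006
Sum ≈ 2.2432 → 2.243 bits.

2.243 bits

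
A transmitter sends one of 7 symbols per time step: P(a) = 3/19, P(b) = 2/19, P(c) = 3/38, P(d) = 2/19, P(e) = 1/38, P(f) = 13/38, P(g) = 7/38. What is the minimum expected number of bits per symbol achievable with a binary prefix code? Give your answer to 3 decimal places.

2.579 bits/symbol

Repeatedly combine the two least-probable nodes; the expected code length is the sum of the merged weights.
merge 1/38 + 3/38 → 2/19
merge 2/19 + 2/19 → 4/19
merge 2/19 + 3/19 → 5/19
merge 7/38 + 4/19 → 15/38
merge 5/19 + 13/38 → 23/38
merge 15/38 + 23/38 → 1
L = 2/19 + 4/19 + 5/19 + 15/38 + 23/38 + 1 = 49/19 ≈ 2.579 bits/symbol.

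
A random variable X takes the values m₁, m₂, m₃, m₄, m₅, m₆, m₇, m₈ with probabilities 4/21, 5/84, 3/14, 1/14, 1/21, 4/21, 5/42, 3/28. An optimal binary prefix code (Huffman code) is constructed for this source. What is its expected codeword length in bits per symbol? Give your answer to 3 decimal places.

Repeatedly combine the two least-probable nodes; the expected code length is the sum of the merged weights.
merge 1/21 + 5/84 → 3/28
merge 1/14 + 3/28 → 5/28
merge 3/28 + 5/42 → 19/84
merge 5/28 + 4/21 → 31/84
merge 4/21 + 3/14 → 17/42
merge 19/84 + 31/84 → 25/42
merge 17/42 + 25/42 → 1
L = 3/28 + 5/28 + 19/84 + 31/84 + 17/42 + 25/42 + 1 = 121/42 ≈ 2.881 bits/symbol.

2.881 bits/symbol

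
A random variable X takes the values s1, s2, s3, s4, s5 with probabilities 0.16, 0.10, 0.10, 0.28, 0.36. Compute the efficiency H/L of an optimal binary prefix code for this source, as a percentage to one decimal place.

Entropy H = −Σ p log₂ p ≈ 2.1322 bits.
Huffman merges: 1/10+1/10→1/5; 4/25+1/5→9/25; 7/25+9/25→16/25; 9/25+16/25→1. L = 11/5 ≈ 2.2000.
Efficiency = H/L = 2.1322/2.2000 = 96.9%.

96.9%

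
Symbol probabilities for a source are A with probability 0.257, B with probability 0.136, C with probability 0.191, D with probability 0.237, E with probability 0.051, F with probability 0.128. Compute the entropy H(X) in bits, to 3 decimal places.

H = −Σ pᵢ log₂ pᵢ.
−0.257·log₂(0.257) = 0.5038
−0.136·log₂(0.136) = 0.3915
−0.191·log₂(0.191) = 0.4562
−0.237·log₂(0.237) = 0.4923
−0.051·log₂(0.051) = 0.2190
−0.128·log₂(0.128) = 0.3796
Sum ≈ 2.4422 → 2.442 bits.

2.442 bits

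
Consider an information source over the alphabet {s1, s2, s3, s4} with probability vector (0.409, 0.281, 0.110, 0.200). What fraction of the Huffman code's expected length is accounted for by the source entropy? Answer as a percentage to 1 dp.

Entropy H = −Σ p log₂ p ≈ 1.8568 bits.
Huffman merges: 11/100+1/5→31/100; 281/1000+31/100→591/1000; 409/1000+591/1000→1. L = 1901/1000 ≈ 1.9010.
Efficiency = H/L = 1.8568/1.9010 = 97.7%.

97.7%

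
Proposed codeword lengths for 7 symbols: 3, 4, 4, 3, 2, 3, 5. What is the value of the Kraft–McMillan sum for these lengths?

With common denominator 2^5 = 32: Σ 2^(−ℓᵢ) = 4/32 + 2/32 + 2/32 + 4/32 + 8/32 + 4/32 + 1/32 = 25/32 = 0.78125.

0.78125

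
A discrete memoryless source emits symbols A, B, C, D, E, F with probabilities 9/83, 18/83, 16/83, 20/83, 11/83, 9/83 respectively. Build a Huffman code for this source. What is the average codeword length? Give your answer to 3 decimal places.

2.542 bits/symbol

Repeatedly combine the two least-probable nodes; the expected code length is the sum of the merged weights.
merge 9/83 + 9/83 → 18/83
merge 11/83 + 16/83 → 27/83
merge 18/83 + 18/83 → 36/83
merge 20/83 + 27/83 → 47/83
merge 36/83 + 47/83 → 1
L = 18/83 + 27/83 + 36/83 + 47/83 + 1 = 211/83 ≈ 2.542 bits/symbol.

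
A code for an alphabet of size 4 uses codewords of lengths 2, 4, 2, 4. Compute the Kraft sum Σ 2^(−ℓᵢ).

0.625

With common denominator 2^4 = 16: Σ 2^(−ℓᵢ) = 4/16 + 1/16 + 4/16 + 1/16 = 10/16 = 0.625.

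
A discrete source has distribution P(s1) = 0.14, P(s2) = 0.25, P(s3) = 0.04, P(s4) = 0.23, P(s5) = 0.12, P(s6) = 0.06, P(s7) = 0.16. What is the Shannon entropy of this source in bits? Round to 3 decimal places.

2.604 bits

H = −Σ pᵢ log₂ pᵢ.
−0.14·log₂(0.14) = 0.3971
−0.25·log₂(0.25) = 0.5000
−0.04·log₂(0.04) = 0.1858
−0.23·log₂(0.23) = 0.4877
−0.12·log₂(0.12) = 0.3671
−0.06·log₂(0.06) = 0.2435
−0.16·log₂(0.16) = 0.4230
Sum ≈ 2.6041 → 2.604 bits.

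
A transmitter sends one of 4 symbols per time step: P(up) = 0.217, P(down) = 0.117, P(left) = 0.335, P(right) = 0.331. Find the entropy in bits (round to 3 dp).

1.897 bits

H = −Σ pᵢ log₂ pᵢ.
−0.217·log₂(0.217) = 0.4783
−0.117·log₂(0.117) = 0.3622
−0.335·log₂(0.335) = 0.5286
−0.331·log₂(0.331) = 0.5280
Sum ≈ 1.8970 → 1.897 bits.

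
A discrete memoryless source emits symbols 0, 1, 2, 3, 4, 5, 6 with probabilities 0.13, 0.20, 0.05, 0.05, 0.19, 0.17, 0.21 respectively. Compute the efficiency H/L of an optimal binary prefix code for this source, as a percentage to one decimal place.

98.2%

Entropy H = −Σ p log₂ p ≈ 2.6419 bits.
Huffman merges: 1/20+1/20→1/10; 1/10+13/100→23/100; 17/100+19/100→9/25; 1/5+21/100→41/100; 23/100+9/25→59/100; 41/100+59/100→1. L = 269/100 ≈ 2.6900.
Efficiency = H/L = 2.6419/2.6900 = 98.2%.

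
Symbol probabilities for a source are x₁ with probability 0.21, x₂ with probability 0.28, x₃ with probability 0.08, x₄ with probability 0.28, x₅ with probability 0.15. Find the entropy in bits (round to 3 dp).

H = −Σ pᵢ log₂ pᵢ.
−0.21·log₂(0.21) = 0.4728
−0.28·log₂(0.28) = 0.5142
−0.08·log₂(0.08) = 0.2915
−0.28·log₂(0.28) = 0.5142
−0.15·log₂(0.15) = 0.4105
Sum ≈ 2.2033 → 2.203 bits.

2.203 bits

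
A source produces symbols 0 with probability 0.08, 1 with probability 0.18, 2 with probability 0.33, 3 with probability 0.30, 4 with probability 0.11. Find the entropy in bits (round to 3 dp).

2.136 bits

H = −Σ pᵢ log₂ pᵢ.
−0.08·log₂(0.08) = 0.2915
−0.18·log₂(0.18) = 0.4453
−0.33·log₂(0.33) = 0.5278
−0.30·log₂(0.30) = 0.5211
−0.11·log₂(0.11) = 0.3503
Sum ≈ 2.1360 → 2.136 bits.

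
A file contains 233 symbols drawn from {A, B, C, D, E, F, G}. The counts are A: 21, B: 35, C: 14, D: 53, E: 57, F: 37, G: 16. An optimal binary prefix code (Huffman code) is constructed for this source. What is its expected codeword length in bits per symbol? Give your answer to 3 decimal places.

Probabilities are the counts divided by 233.
Repeatedly combine the two least-probable nodes; the expected code length is the sum of the merged weights.
merge 14/233 + 16/233 → 30/233
merge 21/233 + 30/233 → 51/233
merge 35/233 + 37/233 → 72/233
merge 51/233 + 53/233 → 104/233
merge 57/233 + 72/233 → 129/233
merge 104/233 + 129/233 → 1
L = 30/233 + 51/233 + 72/233 + 104/233 + 129/233 + 1 = 619/233 ≈ 2.657 bits/symbol.

2.657 bits/symbol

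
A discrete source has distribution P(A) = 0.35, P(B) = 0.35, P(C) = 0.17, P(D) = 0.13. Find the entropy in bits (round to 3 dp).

1.877 bits

H = −Σ pᵢ log₂ pᵢ.
−0.35·log₂(0.35) = 0.5301
−0.35·log₂(0.35) = 0.5301
−0.17·log₂(0.17) = 0.4346
−0.13·log₂(0.13) = 0.3826
Sum ≈ 1.8774 → 1.877 bits.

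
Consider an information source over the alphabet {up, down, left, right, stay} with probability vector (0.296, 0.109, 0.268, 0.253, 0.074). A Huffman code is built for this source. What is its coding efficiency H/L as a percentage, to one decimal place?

Entropy H = −Σ p log₂ p ≈ 2.1571 bits.
Huffman merges: 37/500+109/1000→183/1000; 183/1000+253/1000→109/250; 67/250+37/125→141/250; 109/250+141/250→1. L = 2183/1000 ≈ 2.1830.
Efficiency = H/L = 2.1571/2.1830 = 98.8%.

98.8%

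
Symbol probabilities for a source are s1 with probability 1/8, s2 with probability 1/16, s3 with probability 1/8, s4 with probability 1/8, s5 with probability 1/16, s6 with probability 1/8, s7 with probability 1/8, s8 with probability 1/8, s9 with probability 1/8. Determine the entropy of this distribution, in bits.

3.125 bits

Each probability is a power of 1/2, so log₂(1/p) is an integer.
H = Σ p·log₂(1/p) = 1/8·3 + 1/16·4 + 1/8·3 + 1/8·3 + 1/16·4 + 1/8·3 + 1/8·3 + 1/8·3 + 1/8·3 = 3.125 bits.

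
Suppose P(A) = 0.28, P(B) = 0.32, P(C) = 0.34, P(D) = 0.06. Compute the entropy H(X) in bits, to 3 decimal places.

1.813 bits

H = −Σ pᵢ log₂ pᵢ.
−0.28·log₂(0.28) = 0.5142
−0.32·log₂(0.32) = 0.5260
−0.34·log₂(0.34) = 0.5292
−0.06·log₂(0.06) = 0.2435
Sum ≈ 1.8130 → 1.813 bits.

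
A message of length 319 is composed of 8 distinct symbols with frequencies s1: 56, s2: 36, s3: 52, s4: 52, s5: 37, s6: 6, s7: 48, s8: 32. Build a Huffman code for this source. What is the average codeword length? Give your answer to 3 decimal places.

Probabilities are the counts divided by 319.
Repeatedly combine the two least-probable nodes; the expected code length is the sum of the merged weights.
merge 6/319 + 32/319 → 38/319
merge 36/319 + 37/319 → 73/319
merge 38/319 + 48/319 → 86/319
merge 52/319 + 52/319 → 104/319
merge 56/319 + 73/319 → 129/319
merge 86/319 + 104/319 → 190/319
merge 129/319 + 190/319 → 1
L = 38/319 + 73/319 + 86/319 + 104/319 + 129/319 + 190/319 + 1 = 939/319 ≈ 2.944 bits/symbol.

2.944 bits/symbol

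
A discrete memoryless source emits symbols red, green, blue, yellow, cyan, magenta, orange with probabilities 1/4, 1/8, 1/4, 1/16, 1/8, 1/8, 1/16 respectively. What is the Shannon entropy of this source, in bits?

2.625 bits

Each probability is a power of 1/2, so log₂(1/p) is an integer.
H = Σ p·log₂(1/p) = 1/4·2 + 1/8·3 + 1/4·2 + 1/16·4 + 1/8·3 + 1/8·3 + 1/16·4 = 2.625 bits.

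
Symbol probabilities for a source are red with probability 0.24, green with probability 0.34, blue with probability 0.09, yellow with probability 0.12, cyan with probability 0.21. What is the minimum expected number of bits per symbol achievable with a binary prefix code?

Repeatedly combine the two least-probable nodes; the expected code length is the sum of the merged weights.
merge 9/100 + 3/25 → 21/100
merge 21/100 + 21/100 → 21/50
merge 6/25 + 17/50 → 29/50
merge 21/50 + 29/50 → 1
L = 21/100 + 21/50 + 29/50 + 1 = 221/100 = 2.21 bits/symbol.

2.21 bits/symbol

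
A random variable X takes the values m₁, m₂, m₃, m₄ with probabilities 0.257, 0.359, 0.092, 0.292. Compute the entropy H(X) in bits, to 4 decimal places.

1.8696 bits

H = −Σ pᵢ log₂ pᵢ.
−0.257·log₂(0.257) = 0.5038
−0.359·log₂(0.359) = 0.5306
−0.092·log₂(0.092) = 0.3167
−0.292·log₂(0.292) = 0.5186
Sum ≈ 1.8696 → 1.8696 bits.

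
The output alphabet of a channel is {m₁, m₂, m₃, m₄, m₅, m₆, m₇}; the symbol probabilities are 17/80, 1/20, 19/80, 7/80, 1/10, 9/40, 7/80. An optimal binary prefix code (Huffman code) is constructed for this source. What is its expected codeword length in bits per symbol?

2.65 bits/symbol

Repeatedly combine the two least-probable nodes; the expected code length is the sum of the merged weights.
merge 1/20 + 7/80 → 11/80
merge 7/80 + 1/10 → 3/16
merge 11/80 + 3/16 → 13/40
merge 17/80 + 9/40 → 7/16
merge 19/80 + 13/40 → 9/16
merge 7/16 + 9/16 → 1
L = 11/80 + 3/16 + 13/40 + 7/16 + 9/16 + 1 = 53/20 = 2.65 bits/symbol.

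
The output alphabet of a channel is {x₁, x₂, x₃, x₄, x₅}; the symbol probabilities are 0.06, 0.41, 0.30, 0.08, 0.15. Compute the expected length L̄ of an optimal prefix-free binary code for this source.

Repeatedly combine the two least-probable nodes; the expected code length is the sum of the merged weights.
merge 3/50 + 2/25 → 7/50
merge 7/50 + 3/20 → 29/100
merge 29/100 + 3/10 → 59/100
merge 41/100 + 59/100 → 1
L = 7/50 + 29/100 + 59/100 + 1 = 101/50 = 2.02 bits/symbol.

2.02 bits/symbol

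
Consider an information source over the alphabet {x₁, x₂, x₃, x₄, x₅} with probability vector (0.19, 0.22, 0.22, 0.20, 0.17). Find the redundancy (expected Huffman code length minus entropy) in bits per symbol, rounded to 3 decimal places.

0.045 bits

Entropy H = −Σ p log₂ p ≈ 2.3153 bits.
Huffman merges: 17/100+19/100→9/25; 1/5+11/50→21/50; 11/50+9/25→29/50; 21/50+29/50→1. L = 59/25 ≈ 2.3600.
L − H = 2.3600 − 2.3153 = 0.045 bits.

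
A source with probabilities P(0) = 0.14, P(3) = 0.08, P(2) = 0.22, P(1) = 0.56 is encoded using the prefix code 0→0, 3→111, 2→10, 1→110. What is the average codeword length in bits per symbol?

L̄ = Σ pᵢ·ℓᵢ = 0.14·1 + 0.08·3 + 0.22·2 + 0.56·3 = 2.5 bits/symbol.

2.5 bits/symbol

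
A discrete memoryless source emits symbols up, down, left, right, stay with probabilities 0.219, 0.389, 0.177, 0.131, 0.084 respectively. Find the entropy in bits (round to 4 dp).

2.1362 bits

H = −Σ pᵢ log₂ pᵢ.
−0.219·log₂(0.219) = 0.4798
−0.389·log₂(0.389) = 0.5299
−0.177·log₂(0.177) = 0.4422
−0.131·log₂(0.131) = 0.3841
−0.084·log₂(0.084) = 0.3002
Sum ≈ 2.1362 → 2.1362 bits.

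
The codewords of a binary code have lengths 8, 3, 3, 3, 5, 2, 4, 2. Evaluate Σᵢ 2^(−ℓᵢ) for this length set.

With common denominator 2^8 = 256: Σ 2^(−ℓᵢ) = 1/256 + 32/256 + 32/256 + 32/256 + 8/256 + 64/256 + 16/256 + 64/256 = 249/256 = 0.97265625.

0.97265625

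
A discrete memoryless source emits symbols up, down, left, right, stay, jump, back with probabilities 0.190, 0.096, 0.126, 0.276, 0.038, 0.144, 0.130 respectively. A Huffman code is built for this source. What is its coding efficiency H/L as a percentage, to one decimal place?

98.7%

Entropy H = −Σ p log₂ p ≈ 2.6335 bits.
Huffman merges: 19/500+12/125→67/500; 63/500+13/100→32/125; 67/500+18/125→139/500; 19/100+32/125→223/500; 69/250+139/500→277/500; 223/500+277/500→1. L = 667/250 ≈ 2.6680.
Efficiency = H/L = 2.6335/2.6680 = 98.7%.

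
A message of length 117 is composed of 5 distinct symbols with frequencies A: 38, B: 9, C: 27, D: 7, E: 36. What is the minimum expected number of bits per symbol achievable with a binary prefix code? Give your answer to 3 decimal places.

2.137 bits/symbol

Probabilities are the counts divided by 117.
Repeatedly combine the two least-probable nodes; the expected code length is the sum of the merged weights.
merge 7/117 + 1/13 → 16/117
merge 16/117 + 3/13 → 43/117
merge 4/13 + 38/117 → 74/117
merge 43/117 + 74/117 → 1
L = 16/117 + 43/117 + 74/117 + 1 = 250/117 ≈ 2.137 bits/symbol.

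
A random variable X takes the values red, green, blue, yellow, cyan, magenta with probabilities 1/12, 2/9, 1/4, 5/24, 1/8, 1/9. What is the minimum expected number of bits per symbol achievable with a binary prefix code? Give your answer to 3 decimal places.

Repeatedly combine the two least-probable nodes; the expected code length is the sum of the merged weights.
merge 1/12 + 1/9 → 7/36
merge 1/8 + 7/36 → 23/72
merge 5/24 + 2/9 → 31/72
merge 1/4 + 23/72 → 41/72
merge 31/72 + 41/72 → 1
L = 7/36 + 23/72 + 31/72 + 41/72 + 1 = 181/72 ≈ 2.514 bits/symbol.

2.514 bits/symbol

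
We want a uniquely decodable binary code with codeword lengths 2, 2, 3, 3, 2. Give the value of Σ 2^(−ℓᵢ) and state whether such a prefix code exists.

1; yes

With common denominator 2^3 = 8: Σ 2^(−ℓᵢ) = 2/8 + 2/8 + 1/8 + 1/8 + 2/8 = 8/8 = 1.
Kraft's inequality requires Σ ≤ 1; here Σ = 1 ≤ 1, so such a prefix code exists.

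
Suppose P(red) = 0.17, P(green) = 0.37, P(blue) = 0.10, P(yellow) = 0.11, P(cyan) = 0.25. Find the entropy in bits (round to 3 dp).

H = −Σ pᵢ log₂ pᵢ.
−0.17·log₂(0.17) = 0.4346
−0.37·log₂(0.37) = 0.5307
−0.10·log₂(0.10) = 0.3322
−0.11·log₂(0.11) = 0.3503
−0.25·log₂(0.25) = 0.5000
Sum ≈ 2.1478 → 2.148 bits.

2.148 bits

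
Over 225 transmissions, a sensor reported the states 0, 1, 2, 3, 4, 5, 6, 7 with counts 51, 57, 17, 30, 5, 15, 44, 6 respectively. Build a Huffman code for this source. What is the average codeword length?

Probabilities are the counts divided by 225.
Repeatedly combine the two least-probable nodes; the expected code length is the sum of the merged weights.
merge 1/45 + 2/75 → 11/225
merge 11/225 + 1/15 → 26/225
merge 17/225 + 26/225 → 43/225
merge 2/15 + 43/225 → 73/225
merge 44/225 + 17/75 → 19/45
merge 19/75 + 73/225 → 26/45
merge 19/45 + 26/45 → 1
L = 11/225 + 26/225 + 43/225 + 73/225 + 19/45 + 26/45 + 1 = 67/25 = 2.68 bits/symbol.

2.68 bits/symbol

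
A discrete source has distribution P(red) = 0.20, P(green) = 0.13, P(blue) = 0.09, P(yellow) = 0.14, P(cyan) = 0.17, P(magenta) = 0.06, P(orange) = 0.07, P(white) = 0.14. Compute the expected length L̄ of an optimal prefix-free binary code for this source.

2.93 bits/symbol

Repeatedly combine the two least-probable nodes; the expected code length is the sum of the merged weights.
merge 3/50 + 7/100 → 13/100
merge 9/100 + 13/100 → 11/50
merge 13/100 + 7/50 → 27/100
merge 7/50 + 17/100 → 31/100
merge 1/5 + 11/50 → 21/50
merge 27/100 + 31/100 → 29/50
merge 21/50 + 29/50 → 1
L = 13/100 + 11/50 + 27/100 + 31/100 + 21/50 + 29/50 + 1 = 293/100 = 2.93 bits/symbol.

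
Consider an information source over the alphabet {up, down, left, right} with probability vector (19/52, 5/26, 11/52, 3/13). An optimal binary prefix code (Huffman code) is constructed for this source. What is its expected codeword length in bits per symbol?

Repeatedly combine the two least-probable nodes; the expected code length is the sum of the merged weights.
merge 5/26 + 11/52 → 21/52
merge 3/13 + 19/52 → 31/52
merge 21/52 + 31/52 → 1
L = 21/52 + 31/52 + 1 = 2 bits/symbol.

2 bits/symbol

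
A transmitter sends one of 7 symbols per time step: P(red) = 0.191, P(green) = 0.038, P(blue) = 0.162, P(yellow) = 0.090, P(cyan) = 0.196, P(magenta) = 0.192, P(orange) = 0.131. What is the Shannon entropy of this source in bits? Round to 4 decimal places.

H = −Σ pᵢ log₂ pᵢ.
−0.191·log₂(0.191) = 0.4562
−0.038·log₂(0.038) = 0.1793
−0.162·log₂(0.162) = 0.4254
−0.090·log₂(0.090) = 0.3127
−0.196·log₂(0.196) = 0.4608
−0.192·log₂(0.192) = 0.4571
−0.131·log₂(0.131) = 0.3841
Sum ≈ 2.6756 → 2.6756 bits.

2.6756 bits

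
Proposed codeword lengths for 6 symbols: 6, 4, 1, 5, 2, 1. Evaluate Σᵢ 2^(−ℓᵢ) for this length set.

1.359375

With common denominator 2^6 = 64: Σ 2^(−ℓᵢ) = 1/64 + 4/64 + 32/64 + 2/64 + 16/64 + 32/64 = 87/64 = 1.359375.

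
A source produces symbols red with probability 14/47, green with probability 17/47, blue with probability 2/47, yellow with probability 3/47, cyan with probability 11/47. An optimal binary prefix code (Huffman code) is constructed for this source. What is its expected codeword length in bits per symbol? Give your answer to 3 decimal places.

Repeatedly combine the two least-probable nodes; the expected code length is the sum of the merged weights.
merge 2/47 + 3/47 → 5/47
merge 5/47 + 11/47 → 16/47
merge 14/47 + 16/47 → 30/47
merge 17/47 + 30/47 → 1
L = 5/47 + 16/47 + 30/47 + 1 = 98/47 ≈ 2.085 bits/symbol.

2.085 bits/symbol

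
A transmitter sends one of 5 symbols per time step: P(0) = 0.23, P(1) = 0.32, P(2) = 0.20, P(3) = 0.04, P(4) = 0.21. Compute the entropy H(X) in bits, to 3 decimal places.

2.137 bits

H = −Σ pᵢ log₂ pᵢ.
−0.23·log₂(0.23) = 0.4877
−0.32·log₂(0.32) = 0.5260
−0.20·log₂(0.20) = 0.4644
−0.04·log₂(0.04) = 0.1858
−0.21·log₂(0.21) = 0.4728
Sum ≈ 2.1367 → 2.137 bits.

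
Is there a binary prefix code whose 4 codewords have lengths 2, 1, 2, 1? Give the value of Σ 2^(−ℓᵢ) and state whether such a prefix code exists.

With common denominator 2^2 = 4: Σ 2^(−ℓᵢ) = 1/4 + 2/4 + 1/4 + 2/4 = 6/4 = 1.5.
Kraft's inequality requires Σ ≤ 1; here Σ = 1.5 > 1, so no such prefix code exists.

1.5; no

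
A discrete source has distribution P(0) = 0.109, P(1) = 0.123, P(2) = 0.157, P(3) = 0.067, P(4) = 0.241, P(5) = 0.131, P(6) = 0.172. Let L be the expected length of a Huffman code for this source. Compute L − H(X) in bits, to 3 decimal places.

Entropy H = −Σ p log₂ p ≈ 2.7167 bits.
Huffman merges: 67/1000+109/1000→22/125; 123/1000+131/1000→127/500; 157/1000+43/250→329/1000; 22/125+241/1000→417/1000; 127/500+329/1000→583/1000; 417/1000+583/1000→1. L = 2759/1000 ≈ 2.7590.
L − H = 2.7590 − 2.7167 = 0.042 bits.

0.042 bits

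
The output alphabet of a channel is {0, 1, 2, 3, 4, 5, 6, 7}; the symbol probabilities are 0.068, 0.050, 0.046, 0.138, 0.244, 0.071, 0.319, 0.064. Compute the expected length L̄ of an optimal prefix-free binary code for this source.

Repeatedly combine the two least-probable nodes; the expected code length is the sum of the merged weights.
merge 23/500 + 1/20 → 12/125
merge 8/125 + 17/250 → 33/250
merge 71/1000 + 12/125 → 167/1000
merge 33/250 + 69/500 → 27/100
merge 167/1000 + 61/250 → 411/1000
merge 27/100 + 319/1000 → 589/1000
merge 411/1000 + 589/1000 → 1
L = 12/125 + 33/250 + 167/1000 + 27/100 + 411/1000 + 589/1000 + 1 = 533/200 = 2.665 bits/symbol.

2.665 bits/symbol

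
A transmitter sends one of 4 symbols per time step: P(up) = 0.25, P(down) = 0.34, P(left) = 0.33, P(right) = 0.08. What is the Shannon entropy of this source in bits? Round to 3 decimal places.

H = −Σ pᵢ log₂ pᵢ.
−0.25·log₂(0.25) = 0.5000
−0.34·log₂(0.34) = 0.5292
−0.33·log₂(0.33) = 0.5278
−0.08·log₂(0.08) = 0.2915
Sum ≈ 1.8485 → 1.849 bits.

1.849 bits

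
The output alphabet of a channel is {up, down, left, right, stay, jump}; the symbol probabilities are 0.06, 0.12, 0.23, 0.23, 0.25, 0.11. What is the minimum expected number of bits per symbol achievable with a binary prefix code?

2.46 bits/symbol

Repeatedly combine the two least-probable nodes; the expected code length is the sum of the merged weights.
merge 3/50 + 11/100 → 17/100
merge 3/25 + 17/100 → 29/100
merge 23/100 + 23/100 → 23/50
merge 1/4 + 29/100 → 27/50
merge 23/50 + 27/50 → 1
L = 17/100 + 29/100 + 23/50 + 27/50 + 1 = 123/50 = 2.46 bits/symbol.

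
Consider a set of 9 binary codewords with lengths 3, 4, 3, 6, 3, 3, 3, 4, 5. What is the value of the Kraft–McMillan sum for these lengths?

With common denominator 2^6 = 64: Σ 2^(−ℓᵢ) = 8/64 + 4/64 + 8/64 + 1/64 + 8/64 + 8/64 + 8/64 + 4/64 + 2/64 = 51/64 = 0.796875.

0.796875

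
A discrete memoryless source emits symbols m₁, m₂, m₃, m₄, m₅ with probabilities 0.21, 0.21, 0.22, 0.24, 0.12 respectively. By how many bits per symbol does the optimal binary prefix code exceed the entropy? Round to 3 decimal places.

Entropy H = −Σ p log₂ p ≈ 2.2874 bits.
Huffman merges: 3/25+21/100→33/100; 21/100+11/50→43/100; 6/25+33/100→57/100; 43/100+57/100→1. L = 233/100 ≈ 2.3300.
L − H = 2.3300 − 2.2874 = 0.043 bits.

0.043 bits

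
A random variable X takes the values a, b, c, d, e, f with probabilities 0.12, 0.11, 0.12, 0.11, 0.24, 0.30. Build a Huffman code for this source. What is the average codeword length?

2.46 bits/symbol

Repeatedly combine the two least-probable nodes; the expected code length is the sum of the merged weights.
merge 11/100 + 11/100 → 11/50
merge 3/25 + 3/25 → 6/25
merge 11/50 + 6/25 → 23/50
merge 6/25 + 3/10 → 27/50
merge 23/50 + 27/50 → 1
L = 11/50 + 6/25 + 23/50 + 27/50 + 1 = 123/50 = 2.46 bits/symbol.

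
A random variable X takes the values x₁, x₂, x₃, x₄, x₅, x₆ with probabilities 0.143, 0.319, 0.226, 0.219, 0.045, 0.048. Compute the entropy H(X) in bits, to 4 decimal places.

2.3034 bits

H = −Σ pᵢ log₂ pᵢ.
−0.143·log₂(0.143) = 0.4012
−0.319·log₂(0.319) = 0.5258
−0.226·log₂(0.226) = 0.4849
−0.219·log₂(0.219) = 0.4798
−0.045·log₂(0.045) = 0.2013
−0.048·log₂(0.048) = 0.2103
Sum ≈ 2.3034 → 2.3034 bits.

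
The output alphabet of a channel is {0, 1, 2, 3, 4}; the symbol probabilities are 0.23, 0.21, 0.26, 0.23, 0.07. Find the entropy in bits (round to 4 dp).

2.2220 bits

H = −Σ pᵢ log₂ pᵢ.
−0.23·log₂(0.23) = 0.4877
−0.21·log₂(0.21) = 0.4728
−0.26·log₂(0.26) = 0.5053
−0.23·log₂(0.23) = 0.4877
−0.07·log₂(0.07) = 0.2686
Sum ≈ 2.2220 → 2.2220 bits.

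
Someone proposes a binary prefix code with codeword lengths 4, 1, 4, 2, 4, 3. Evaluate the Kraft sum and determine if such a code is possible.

1.0625; no

With common denominator 2^4 = 16: Σ 2^(−ℓᵢ) = 1/16 + 8/16 + 1/16 + 4/16 + 1/16 + 2/16 = 17/16 = 1.0625.
Kraft's inequality requires Σ ≤ 1; here Σ = 1.0625 > 1, so no such prefix code exists.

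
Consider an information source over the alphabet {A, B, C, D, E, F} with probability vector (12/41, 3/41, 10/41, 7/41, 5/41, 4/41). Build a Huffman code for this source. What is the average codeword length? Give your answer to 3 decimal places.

Repeatedly combine the two least-probable nodes; the expected code length is the sum of the merged weights.
merge 3/41 + 4/41 → 7/41
merge 5/41 + 7/41 → 12/41
merge 7/41 + 10/41 → 17/41
merge 12/41 + 12/41 → 24/41
merge 17/41 + 24/41 → 1
L = 7/41 + 12/41 + 17/41 + 24/41 + 1 = 101/41 ≈ 2.463 bits/symbol.

2.463 bits/symbol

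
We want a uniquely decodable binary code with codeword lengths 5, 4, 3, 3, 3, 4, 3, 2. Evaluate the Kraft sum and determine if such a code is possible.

With common denominator 2^5 = 32: Σ 2^(−ℓᵢ) = 1/32 + 2/32 + 4/32 + 4/32 + 4/32 + 2/32 + 4/32 + 8/32 = 29/32 = 0.90625.
Kraft's inequality requires Σ ≤ 1; here Σ = 0.90625 ≤ 1, so such a prefix code exists.

0.90625; yes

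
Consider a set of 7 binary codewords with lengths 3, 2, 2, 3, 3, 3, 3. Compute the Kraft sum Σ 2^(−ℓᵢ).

1.125

With common denominator 2^3 = 8: Σ 2^(−ℓᵢ) = 1/8 + 2/8 + 2/8 + 1/8 + 1/8 + 1/8 + 1/8 = 9/8 = 1.125.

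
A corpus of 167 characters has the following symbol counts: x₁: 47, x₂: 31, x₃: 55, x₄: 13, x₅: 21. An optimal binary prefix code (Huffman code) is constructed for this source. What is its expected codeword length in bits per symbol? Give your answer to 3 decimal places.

2.204 bits/symbol

Probabilities are the counts divided by 167.
Repeatedly combine the two least-probable nodes; the expected code length is the sum of the merged weights.
merge 13/167 + 21/167 → 34/167
merge 31/167 + 34/167 → 65/167
merge 47/167 + 55/167 → 102/167
merge 65/167 + 102/167 → 1
L = 34/167 + 65/167 + 102/167 + 1 = 368/167 ≈ 2.204 bits/symbol.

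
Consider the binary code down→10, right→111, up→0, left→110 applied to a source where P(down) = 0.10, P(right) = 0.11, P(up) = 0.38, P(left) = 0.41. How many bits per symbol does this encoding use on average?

L̄ = Σ pᵢ·ℓᵢ = 0.10·2 + 0.11·3 + 0.38·1 + 0.41·3 = 2.14 bits/symbol.

2.14 bits/symbol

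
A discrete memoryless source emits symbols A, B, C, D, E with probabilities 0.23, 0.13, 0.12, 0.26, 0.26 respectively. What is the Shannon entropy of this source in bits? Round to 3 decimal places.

H = −Σ pᵢ log₂ pᵢ.
−0.23·log₂(0.23) = 0.4877
−0.13·log₂(0.13) = 0.3826
−0.12·log₂(0.12) = 0.3671
−0.26·log₂(0.26) = 0.5053
−0.26·log₂(0.26) = 0.5053
Sum ≈ 2.2480 → 2.248 bits.

2.248 bits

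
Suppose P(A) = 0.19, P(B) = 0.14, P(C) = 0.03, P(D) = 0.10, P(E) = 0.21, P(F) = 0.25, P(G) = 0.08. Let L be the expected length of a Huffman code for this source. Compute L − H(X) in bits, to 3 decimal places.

Entropy H = −Σ p log₂ p ≈ 2.6006 bits.
Huffman merges: 3/100+2/25→11/100; 1/10+11/100→21/100; 7/50+19/100→33/100; 21/100+21/100→21/50; 1/4+33/100→29/50; 21/50+29/50→1. L = 53/20 ≈ 2.6500.
L − H = 2.6500 − 2.6006 = 0.049 bits.

0.049 bits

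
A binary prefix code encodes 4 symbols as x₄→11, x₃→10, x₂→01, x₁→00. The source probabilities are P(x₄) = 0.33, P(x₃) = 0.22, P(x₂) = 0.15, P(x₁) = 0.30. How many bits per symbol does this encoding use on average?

2 bits/symbol

L̄ = Σ pᵢ·ℓᵢ = 0.33·2 + 0.22·2 + 0.15·2 + 0.30·2 = 2 bits/symbol.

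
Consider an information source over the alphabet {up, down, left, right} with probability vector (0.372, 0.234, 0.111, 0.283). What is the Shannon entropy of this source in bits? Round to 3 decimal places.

H = −Σ pᵢ log₂ pᵢ.
−0.372·log₂(0.372) = 0.5307
−0.234·log₂(0.234) = 0.4903
−0.111·log₂(0.111) = 0.3520
−0.283·log₂(0.283) = 0.5154
Sum ≈ 1.8884 → 1.888 bits.

1.888 bits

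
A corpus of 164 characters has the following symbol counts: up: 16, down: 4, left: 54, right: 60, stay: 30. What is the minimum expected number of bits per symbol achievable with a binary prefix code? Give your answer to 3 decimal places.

2.061 bits/symbol

Probabilities are the counts divided by 164.
Repeatedly combine the two least-probable nodes; the expected code length is the sum of the merged weights.
merge 1/41 + 4/41 → 5/41
merge 5/41 + 15/82 → 25/82
merge 25/82 + 27/82 → 26/41
merge 15/41 + 26/41 → 1
L = 5/41 + 25/82 + 26/41 + 1 = 169/82 ≈ 2.061 bits/symbol.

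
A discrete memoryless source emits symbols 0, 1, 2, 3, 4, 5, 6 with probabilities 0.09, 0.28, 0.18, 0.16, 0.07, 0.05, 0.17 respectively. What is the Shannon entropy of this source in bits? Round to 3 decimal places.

H = −Σ pᵢ log₂ pᵢ.
−0.09·log₂(0.09) = 0.3127
−0.28·log₂(0.28) = 0.5142
−0.18·log₂(0.18) = 0.4453
−0.16·log₂(0.16) = 0.4230
−0.07·log₂(0.07) = 0.2686
−0.05·log₂(0.05) = 0.2161
−0.17·log₂(0.17) = 0.4346
Sum ≈ 2.6144 → 2.614 bits.

2.614 bits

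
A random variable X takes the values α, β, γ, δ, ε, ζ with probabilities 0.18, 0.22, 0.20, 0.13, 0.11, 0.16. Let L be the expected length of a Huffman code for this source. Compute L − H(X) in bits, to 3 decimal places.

Entropy H = −Σ p log₂ p ≈ 2.5462 bits.
Huffman merges: 11/100+13/100→6/25; 4/25+9/50→17/50; 1/5+11/50→21/50; 6/25+17/50→29/50; 21/50+29/50→1. L = 129/50 ≈ 2.5800.
L − H = 2.5800 − 2.5462 = 0.034 bits.

0.034 bits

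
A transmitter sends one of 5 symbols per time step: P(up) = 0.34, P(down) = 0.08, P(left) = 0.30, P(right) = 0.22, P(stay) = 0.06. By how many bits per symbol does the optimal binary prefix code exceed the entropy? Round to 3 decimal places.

0.074 bits

Entropy H = −Σ p log₂ p ≈ 2.0659 bits.
Huffman merges: 3/50+2/25→7/50; 7/50+11/50→9/25; 3/10+17/50→16/25; 9/25+16/25→1. L = 107/50 ≈ 2.1400.
L − H = 2.1400 − 2.0659 = 0.074 bits.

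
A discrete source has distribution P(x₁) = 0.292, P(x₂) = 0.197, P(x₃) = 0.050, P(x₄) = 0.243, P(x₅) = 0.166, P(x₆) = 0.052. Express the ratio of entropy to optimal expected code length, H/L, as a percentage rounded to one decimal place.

Entropy H = −Σ p log₂ p ≈ 2.3442 bits.
Huffman merges: 1/20+13/250→51/500; 51/500+83/500→67/250; 197/1000+243/1000→11/25; 67/250+73/250→14/25; 11/25+14/25→1. L = 237/100 ≈ 2.3700.
Efficiency = H/L = 2.3442/2.3700 = 98.9%.

98.9%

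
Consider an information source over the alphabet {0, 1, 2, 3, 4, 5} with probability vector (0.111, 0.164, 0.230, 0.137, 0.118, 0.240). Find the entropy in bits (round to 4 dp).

2.5183 bits

H = −Σ pᵢ log₂ pᵢ.
−0.111·log₂(0.111) = 0.3520
−0.164·log₂(0.164) = 0.4278
−0.230·log₂(0.230) = 0.4877
−0.137·log₂(0.137) = 0.3929
−0.118·log₂(0.118) = 0.3638
−0.240·log₂(0.240) = 0.4941
Sum ≈ 2.5183 → 2.5183 bits.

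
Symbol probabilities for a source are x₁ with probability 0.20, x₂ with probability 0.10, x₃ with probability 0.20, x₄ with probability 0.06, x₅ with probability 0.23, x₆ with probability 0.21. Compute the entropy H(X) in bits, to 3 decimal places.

2.465 bits

H = −Σ pᵢ log₂ pᵢ.
−0.20·log₂(0.20) = 0.4644
−0.10·log₂(0.10) = 0.3322
−0.20·log₂(0.20) = 0.4644
−0.06·log₂(0.06) = 0.2435
−0.23·log₂(0.23) = 0.4877
−0.21·log₂(0.21) = 0.4728
Sum ≈ 2.4650 → 2.465 bits.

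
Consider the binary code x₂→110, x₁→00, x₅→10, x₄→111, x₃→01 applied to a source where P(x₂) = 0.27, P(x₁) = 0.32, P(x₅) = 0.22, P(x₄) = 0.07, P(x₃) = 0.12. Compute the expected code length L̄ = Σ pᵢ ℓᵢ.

L̄ = Σ pᵢ·ℓᵢ = 0.27·3 + 0.32·2 + 0.22·2 + 0.07·3 + 0.12·2 = 2.34 bits/symbol.

2.34 bits/symbol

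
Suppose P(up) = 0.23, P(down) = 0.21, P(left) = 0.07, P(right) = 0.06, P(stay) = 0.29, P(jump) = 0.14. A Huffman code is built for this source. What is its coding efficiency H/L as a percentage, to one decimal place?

Entropy H = −Σ p log₂ p ≈ 2.3876 bits.
Huffman merges: 3/50+7/100→13/100; 13/100+7/50→27/100; 21/100+23/100→11/25; 27/100+29/100→14/25; 11/25+14/25→1. L = 12/5 ≈ 2.4000.
Efficiency = H/L = 2.3876/2.4000 = 99.5%.

99.5%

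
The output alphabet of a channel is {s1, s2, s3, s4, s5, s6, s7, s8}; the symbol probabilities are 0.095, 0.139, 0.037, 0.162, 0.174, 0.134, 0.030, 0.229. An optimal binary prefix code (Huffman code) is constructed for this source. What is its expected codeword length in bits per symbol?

2.826 bits/symbol

Repeatedly combine the two least-probable nodes; the expected code length is the sum of the merged weights.
merge 3/100 + 37/1000 → 67/1000
merge 67/1000 + 19/200 → 81/500
merge 67/500 + 139/1000 → 273/1000
merge 81/500 + 81/500 → 81/250
merge 87/500 + 229/1000 → 403/1000
merge 273/1000 + 81/250 → 597/1000
merge 403/1000 + 597/1000 → 1
L = 67/1000 + 81/500 + 273/1000 + 81/250 + 403/1000 + 597/1000 + 1 = 1413/500 = 2.826 bits/symbol.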